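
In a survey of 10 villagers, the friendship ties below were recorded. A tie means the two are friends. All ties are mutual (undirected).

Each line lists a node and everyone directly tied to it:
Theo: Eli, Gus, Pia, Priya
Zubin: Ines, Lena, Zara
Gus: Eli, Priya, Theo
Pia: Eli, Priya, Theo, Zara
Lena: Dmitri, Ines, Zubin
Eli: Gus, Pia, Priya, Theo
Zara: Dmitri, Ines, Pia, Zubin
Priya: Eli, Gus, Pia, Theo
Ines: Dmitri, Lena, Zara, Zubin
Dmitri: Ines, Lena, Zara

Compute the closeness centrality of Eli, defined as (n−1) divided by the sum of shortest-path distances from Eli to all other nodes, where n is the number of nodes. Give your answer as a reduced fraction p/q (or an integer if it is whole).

Distances from Eli: Dmitri:3, Gus:1, Ines:3, Lena:4, Pia:1, Priya:1, Theo:1, Zara:2, Zubin:3. Sum = 19.
n = 10, so closeness = 9/19.

9/19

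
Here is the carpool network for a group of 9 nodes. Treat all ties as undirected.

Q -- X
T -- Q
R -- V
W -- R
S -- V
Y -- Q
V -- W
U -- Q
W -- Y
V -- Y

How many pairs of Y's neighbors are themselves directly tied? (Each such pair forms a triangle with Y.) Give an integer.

Y's neighbors: Q, V, and W.
Neighbor pairs that are themselves tied: Y–V–W. Each forms one triangle with Y, for 1 in total.

1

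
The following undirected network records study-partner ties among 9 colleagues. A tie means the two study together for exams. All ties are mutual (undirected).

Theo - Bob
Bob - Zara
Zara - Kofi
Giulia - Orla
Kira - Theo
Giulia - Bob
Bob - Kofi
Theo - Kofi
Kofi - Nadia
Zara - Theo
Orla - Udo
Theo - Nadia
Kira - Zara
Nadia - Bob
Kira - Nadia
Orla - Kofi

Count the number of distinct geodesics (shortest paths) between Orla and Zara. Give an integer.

The shortest distance is 2, and the only length-2 path is Orla–Kofi–Zara. So there is exactly 1 shortest path.

1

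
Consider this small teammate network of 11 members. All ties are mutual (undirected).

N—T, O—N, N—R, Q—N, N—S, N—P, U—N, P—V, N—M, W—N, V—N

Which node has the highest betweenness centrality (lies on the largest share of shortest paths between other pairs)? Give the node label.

N

Unnormalized betweenness of each node: M:0, N:44, O:0, P:0, Q:0, R:0, S:0, T:0, U:0, V:0, W:0.
N has the largest value, 44, making it the main broker — the node through which the most shortest paths run.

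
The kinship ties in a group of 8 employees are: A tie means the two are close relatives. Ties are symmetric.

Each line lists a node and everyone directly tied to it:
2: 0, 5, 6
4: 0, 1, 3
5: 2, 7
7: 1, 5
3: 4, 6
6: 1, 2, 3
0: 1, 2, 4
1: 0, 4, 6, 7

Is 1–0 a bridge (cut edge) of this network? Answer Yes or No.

No

Even without that edge, 1 still reaches 0 via 1 – 4 – 0, so the network stays connected. Not a bridge.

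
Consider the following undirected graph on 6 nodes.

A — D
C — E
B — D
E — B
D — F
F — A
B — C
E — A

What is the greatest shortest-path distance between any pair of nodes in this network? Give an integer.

3

Eccentricity of each node (its greatest distance to any other): A:2, B:2, C:3, D:2, E:2, F:3.
The maximum eccentricity is 3, realized for instance by the pair C–F via C – E – A – F. So the diameter is 3.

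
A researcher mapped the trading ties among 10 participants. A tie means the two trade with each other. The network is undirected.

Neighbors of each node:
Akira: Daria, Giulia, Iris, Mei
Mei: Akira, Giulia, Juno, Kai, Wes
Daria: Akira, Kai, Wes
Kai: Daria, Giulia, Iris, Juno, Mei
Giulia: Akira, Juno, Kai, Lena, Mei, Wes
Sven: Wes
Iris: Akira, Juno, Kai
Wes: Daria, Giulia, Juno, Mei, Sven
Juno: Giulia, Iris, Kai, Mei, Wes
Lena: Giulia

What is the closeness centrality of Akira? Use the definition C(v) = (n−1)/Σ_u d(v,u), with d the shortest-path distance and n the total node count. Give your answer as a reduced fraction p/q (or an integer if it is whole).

3/5

Distances from Akira: Daria:1, Giulia:1, Iris:1, Juno:2, Kai:2, Lena:2, Mei:1, Sven:3, Wes:2. Sum = 15.
n = 10, so closeness = 9/15 = 3/5.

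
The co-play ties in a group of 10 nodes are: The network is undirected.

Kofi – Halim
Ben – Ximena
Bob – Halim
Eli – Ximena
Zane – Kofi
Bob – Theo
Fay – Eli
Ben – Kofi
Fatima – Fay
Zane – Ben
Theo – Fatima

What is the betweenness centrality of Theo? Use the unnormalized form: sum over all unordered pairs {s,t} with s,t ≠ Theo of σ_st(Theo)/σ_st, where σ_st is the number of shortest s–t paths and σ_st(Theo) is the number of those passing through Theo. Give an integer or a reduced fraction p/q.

Pairs whose geodesics pass through Theo — Bob–Eli: 1; Bob–Fay: 1; Bob–Fatima: 1; Halim–Fay: 1; Halim–Fatima: 1; Kofi–Fatima: 1; Zane–Fatima: 1/2.
All other pairs contribute 0.
Summing the contributions gives betweenness(Theo) = 13/2.

13/2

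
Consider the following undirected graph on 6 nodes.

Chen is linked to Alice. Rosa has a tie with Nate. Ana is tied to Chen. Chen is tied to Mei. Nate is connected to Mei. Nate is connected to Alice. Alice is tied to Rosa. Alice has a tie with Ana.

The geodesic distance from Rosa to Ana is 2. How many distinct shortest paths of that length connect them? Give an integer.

1

The shortest distance is 2, and the only length-2 path is Rosa–Alice–Ana. So there is exactly 1 shortest path.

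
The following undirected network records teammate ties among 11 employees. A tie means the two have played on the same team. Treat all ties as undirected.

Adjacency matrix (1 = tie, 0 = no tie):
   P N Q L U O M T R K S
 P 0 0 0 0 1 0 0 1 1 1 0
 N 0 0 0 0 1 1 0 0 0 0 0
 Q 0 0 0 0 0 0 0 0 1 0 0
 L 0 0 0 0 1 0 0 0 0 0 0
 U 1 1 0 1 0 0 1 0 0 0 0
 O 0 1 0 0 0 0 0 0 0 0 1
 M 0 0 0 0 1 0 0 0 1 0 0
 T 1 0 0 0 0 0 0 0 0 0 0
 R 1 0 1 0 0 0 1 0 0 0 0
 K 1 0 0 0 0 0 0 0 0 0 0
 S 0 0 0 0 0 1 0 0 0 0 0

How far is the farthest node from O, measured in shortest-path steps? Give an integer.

5

Distances from O: K:4, L:3, M:3, N:1, P:3, Q:5, R:4, S:1, T:4, U:2.
The largest is 5 (to Q), so the eccentricity of O is 5.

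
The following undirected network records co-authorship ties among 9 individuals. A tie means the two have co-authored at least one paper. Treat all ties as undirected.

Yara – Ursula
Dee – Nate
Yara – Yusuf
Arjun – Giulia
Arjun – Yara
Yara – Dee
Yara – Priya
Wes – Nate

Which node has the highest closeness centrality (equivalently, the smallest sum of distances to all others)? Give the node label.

Farness (sum of distances to all others) for each node — Arjun:17, Dee:15, Giulia:24, Nate:20, Priya:19, Ursula:19, Wes:27, Yara:12, Yusuf:19.
The smallest farness is 12, for Yara, so Yara has the highest closeness.

Yara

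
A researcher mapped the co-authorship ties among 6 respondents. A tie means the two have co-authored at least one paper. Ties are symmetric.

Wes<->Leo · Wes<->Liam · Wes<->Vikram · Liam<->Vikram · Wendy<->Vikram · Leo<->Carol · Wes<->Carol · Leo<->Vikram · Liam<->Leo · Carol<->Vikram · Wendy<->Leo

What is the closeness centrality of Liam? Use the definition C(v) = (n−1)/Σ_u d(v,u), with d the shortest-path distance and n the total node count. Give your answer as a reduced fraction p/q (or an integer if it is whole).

5/7

Distances from Liam: Carol:2, Leo:1, Vikram:1, Wendy:2, Wes:1. Sum = 7.
n = 6, so closeness = 5/7.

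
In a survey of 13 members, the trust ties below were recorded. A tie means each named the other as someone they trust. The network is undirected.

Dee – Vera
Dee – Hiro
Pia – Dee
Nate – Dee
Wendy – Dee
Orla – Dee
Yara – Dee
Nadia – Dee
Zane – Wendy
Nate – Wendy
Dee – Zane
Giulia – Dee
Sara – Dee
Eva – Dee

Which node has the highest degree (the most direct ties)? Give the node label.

Degrees — Dee:12, Eva:1, Giulia:1, Hiro:1, Nadia:1, Nate:2, Orla:1, Pia:1, Sara:1, Vera:1, Wendy:3, Yara:1, Zane:2.
The maximum is 12, attained only by Dee.

Dee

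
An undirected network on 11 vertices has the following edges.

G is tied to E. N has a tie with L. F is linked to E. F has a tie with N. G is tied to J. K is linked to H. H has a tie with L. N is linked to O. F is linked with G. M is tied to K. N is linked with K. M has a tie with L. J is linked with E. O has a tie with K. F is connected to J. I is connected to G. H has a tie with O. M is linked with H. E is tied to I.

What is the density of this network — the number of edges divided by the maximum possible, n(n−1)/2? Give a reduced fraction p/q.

19/55

There are 19 edges and 11 nodes, so the maximum possible is C(11,2) = 55.
Density = 19/55.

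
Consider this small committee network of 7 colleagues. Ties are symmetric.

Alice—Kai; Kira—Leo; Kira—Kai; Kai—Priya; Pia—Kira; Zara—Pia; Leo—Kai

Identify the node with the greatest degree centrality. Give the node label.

Kai

Degrees — Alice:1, Kai:4, Kira:3, Leo:2, Pia:2, Priya:1, Zara:1.
The maximum is 4, attained only by Kai.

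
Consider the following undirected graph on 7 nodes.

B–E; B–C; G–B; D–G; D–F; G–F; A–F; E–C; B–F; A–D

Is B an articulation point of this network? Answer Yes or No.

Removing B leaves {C and E} with no path to {A, D, F, and G}, so the network splits into 2 components. B is a cut vertex.

Yes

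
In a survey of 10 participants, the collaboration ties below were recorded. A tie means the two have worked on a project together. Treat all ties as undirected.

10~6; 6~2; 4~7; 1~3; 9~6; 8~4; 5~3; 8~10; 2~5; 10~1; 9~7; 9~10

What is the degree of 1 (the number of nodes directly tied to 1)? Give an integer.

1 is directly tied to 3 and 10. That is 2 neighbors, so the degree of 1 is 2.

2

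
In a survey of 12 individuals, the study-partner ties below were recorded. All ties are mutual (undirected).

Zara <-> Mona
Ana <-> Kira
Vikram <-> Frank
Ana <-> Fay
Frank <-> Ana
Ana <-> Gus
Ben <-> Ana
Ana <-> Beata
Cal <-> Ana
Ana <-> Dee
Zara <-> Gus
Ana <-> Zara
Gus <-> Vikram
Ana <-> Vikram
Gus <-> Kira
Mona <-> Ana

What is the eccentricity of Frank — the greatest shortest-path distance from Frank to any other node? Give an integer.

2

Distances from Frank: Ana:1, Beata:2, Ben:2, Cal:2, Dee:2, Fay:2, Gus:2, Kira:2, Mona:2, Vikram:1, Zara:2.
The largest is 2 (to Zara, Mona, Fay, Cal, Kira, Beata, Dee, Ben, and Gus), so the eccentricity of Frank is 2.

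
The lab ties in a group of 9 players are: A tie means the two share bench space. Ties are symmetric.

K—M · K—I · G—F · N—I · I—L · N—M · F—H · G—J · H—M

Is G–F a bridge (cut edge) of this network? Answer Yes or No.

Without the G–F edge there is no alternate route between G and F, so the network disconnects. It is a bridge.

Yes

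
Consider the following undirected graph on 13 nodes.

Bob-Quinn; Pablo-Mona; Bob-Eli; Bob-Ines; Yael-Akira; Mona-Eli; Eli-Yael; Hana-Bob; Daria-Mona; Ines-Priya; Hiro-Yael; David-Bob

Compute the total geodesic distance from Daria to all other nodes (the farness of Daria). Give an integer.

40

Distances from Daria: Akira:4, Bob:3, David:4, Eli:2, Hana:4, Hiro:4, Ines:4, Mona:1, Pablo:2, Priya:5, Quinn:4, Yael:3.
Sum = 4 + 3 + 4 + 2 + 4 + 4 + 4 + 1 + 2 + 5 + 4 + 3 = 40.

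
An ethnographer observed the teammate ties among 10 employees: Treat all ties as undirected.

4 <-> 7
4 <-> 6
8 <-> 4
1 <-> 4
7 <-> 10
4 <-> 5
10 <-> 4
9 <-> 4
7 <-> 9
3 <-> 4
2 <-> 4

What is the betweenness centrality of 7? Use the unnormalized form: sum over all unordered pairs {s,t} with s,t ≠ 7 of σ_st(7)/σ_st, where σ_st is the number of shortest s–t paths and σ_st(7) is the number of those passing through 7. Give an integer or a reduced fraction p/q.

Pairs whose geodesics pass through 7 — 9–10: 1/2.
All other pairs contribute 0.
Summing the contributions gives betweenness(7) = 1/2.

1/2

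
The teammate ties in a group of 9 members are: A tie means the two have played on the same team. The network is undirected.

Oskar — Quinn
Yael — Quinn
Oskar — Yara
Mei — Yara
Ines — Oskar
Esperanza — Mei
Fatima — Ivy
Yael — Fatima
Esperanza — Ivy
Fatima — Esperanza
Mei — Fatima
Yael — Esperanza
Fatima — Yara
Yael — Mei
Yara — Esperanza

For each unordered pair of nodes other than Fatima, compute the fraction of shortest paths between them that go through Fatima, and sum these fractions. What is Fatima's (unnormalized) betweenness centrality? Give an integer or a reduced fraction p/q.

10/3

Pairs whose geodesics pass through Fatima — Ines–Ivy: 1/2; Quinn–Ivy: 1/2; Oskar–Ivy: 1/2; Yael–Yara: 1/3; Yael–Ivy: 1/2; Yara–Ivy: 1/2; Mei–Ivy: 1/2.
All other pairs contribute 0.
Summing the contributions gives betweenness(Fatima) = 10/3.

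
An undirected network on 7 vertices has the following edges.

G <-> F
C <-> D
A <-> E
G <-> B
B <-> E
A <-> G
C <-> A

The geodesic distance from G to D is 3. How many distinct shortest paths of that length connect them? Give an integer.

1

The shortest distance is 3, and the only length-3 path is G–A–C–D. So there is exactly 1 shortest path.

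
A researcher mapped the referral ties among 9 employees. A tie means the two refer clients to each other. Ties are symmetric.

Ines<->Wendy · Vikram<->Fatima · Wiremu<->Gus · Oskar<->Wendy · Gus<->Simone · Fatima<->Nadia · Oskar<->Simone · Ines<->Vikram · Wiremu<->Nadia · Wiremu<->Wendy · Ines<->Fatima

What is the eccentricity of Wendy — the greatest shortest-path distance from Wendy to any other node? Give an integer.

2

Distances from Wendy: Fatima:2, Gus:2, Ines:1, Nadia:2, Oskar:1, Simone:2, Vikram:2, Wiremu:1.
The largest is 2 (to Nadia, Gus, Fatima, Vikram, and Simone), so the eccentricity of Wendy is 2.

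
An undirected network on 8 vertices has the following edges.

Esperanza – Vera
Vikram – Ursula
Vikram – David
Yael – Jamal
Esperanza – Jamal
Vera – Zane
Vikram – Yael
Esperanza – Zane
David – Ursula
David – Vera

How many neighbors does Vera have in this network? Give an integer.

Vera is directly tied to David, Esperanza, and Zane. That is 3 neighbors, so the degree of Vera is 3.

3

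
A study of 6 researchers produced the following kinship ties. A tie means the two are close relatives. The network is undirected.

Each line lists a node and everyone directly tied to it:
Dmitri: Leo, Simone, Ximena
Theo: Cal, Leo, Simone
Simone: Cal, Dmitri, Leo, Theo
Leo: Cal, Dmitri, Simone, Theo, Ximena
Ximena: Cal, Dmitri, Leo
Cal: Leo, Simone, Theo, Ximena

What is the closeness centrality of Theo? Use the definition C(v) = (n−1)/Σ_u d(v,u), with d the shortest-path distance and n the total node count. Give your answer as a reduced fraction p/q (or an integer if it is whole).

Distances from Theo: Cal:1, Dmitri:2, Leo:1, Simone:1, Ximena:2. Sum = 7.
n = 6, so closeness = 5/7.

5/7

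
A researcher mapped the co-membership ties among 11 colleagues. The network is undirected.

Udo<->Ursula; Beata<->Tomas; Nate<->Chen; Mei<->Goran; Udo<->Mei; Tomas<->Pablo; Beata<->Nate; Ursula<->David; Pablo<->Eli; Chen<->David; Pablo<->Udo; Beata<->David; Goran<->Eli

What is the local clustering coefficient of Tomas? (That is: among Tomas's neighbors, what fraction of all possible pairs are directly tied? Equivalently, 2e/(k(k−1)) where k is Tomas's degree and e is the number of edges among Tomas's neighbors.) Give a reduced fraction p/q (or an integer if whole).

Tomas's neighbors: Beata and Pablo (k = 2).
Possible neighbor pairs: C(2,2) = 1. Edges among them: none → e = 0.
Clustering(Tomas) = 0/1.

0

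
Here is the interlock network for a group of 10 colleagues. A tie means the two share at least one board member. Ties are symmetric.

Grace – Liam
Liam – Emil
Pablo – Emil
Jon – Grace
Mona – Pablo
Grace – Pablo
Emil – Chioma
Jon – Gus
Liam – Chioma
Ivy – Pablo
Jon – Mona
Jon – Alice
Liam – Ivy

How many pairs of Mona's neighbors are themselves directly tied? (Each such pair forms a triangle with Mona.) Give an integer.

0

Mona's neighbors are Jon and Pablo, but none of them are tied to each other, so no triangle contains Mona.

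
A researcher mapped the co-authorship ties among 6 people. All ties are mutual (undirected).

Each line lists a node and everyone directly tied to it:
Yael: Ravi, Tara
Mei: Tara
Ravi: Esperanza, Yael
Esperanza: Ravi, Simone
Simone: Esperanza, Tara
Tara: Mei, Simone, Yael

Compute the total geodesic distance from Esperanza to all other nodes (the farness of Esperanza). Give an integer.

9

Distances from Esperanza: Mei:3, Ravi:1, Simone:1, Tara:2, Yael:2.
Sum = 3 + 1 + 1 + 2 + 2 = 9.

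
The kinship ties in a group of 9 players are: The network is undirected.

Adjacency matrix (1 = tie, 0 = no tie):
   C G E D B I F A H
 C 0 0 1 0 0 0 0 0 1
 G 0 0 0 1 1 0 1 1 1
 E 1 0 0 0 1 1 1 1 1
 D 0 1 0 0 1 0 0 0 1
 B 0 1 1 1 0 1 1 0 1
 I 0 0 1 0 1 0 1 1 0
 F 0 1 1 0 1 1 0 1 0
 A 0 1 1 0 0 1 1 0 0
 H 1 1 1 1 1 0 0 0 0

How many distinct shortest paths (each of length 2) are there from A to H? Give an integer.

The shortest distance is 2. The length-2 paths are: A–G–H; A–E–H.
That gives 2 distinct shortest paths.

2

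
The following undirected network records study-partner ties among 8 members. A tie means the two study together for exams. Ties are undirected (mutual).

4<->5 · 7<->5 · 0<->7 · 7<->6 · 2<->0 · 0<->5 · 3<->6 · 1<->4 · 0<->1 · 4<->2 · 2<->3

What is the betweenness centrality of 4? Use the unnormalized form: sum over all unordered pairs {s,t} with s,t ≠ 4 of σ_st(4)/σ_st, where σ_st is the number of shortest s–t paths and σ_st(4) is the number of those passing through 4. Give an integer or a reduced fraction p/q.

Pairs whose geodesics pass through 4 — 3–1: 1/2; 3–5: 1/3; 2–1: 1/2; 2–5: 1/2; 1–5: 1/2.
All other pairs contribute 0.
Summing the contributions gives betweenness(4) = 7/3.

7/3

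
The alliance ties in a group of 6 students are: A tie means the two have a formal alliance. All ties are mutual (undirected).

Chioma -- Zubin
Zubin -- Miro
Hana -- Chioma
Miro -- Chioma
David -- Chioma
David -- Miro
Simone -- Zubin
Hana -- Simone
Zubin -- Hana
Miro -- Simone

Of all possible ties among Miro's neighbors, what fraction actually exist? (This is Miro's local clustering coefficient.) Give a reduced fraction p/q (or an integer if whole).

1/2

Miro's neighbors: Chioma, David, Simone, and Zubin (k = 4).
Possible neighbor pairs: C(4,2) = 6. Edges among them: Chioma–David, Chioma–Zubin, Simone–Zubin → e = 3.
Clustering(Miro) = 3/6 = 1/2.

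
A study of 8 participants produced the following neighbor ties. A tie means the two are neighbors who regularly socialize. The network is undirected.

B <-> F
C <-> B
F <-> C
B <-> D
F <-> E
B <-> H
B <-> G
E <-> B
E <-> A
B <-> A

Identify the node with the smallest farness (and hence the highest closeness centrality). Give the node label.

B

Farness (sum of distances to all others) for each node — A:12, B:7, C:12, D:13, E:11, F:11, G:13, H:13.
The smallest farness is 7, for B, so B has the highest closeness.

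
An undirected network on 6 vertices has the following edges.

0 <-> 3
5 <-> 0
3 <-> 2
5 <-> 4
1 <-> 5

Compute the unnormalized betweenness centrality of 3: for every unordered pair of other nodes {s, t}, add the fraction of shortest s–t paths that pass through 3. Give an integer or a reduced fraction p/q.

Pairs whose geodesics pass through 3 — 2–0: 1; 2–1: 1; 2–5: 1; 2–4: 1.
All other pairs contribute 0.
Summing the contributions gives betweenness(3) = 4.

4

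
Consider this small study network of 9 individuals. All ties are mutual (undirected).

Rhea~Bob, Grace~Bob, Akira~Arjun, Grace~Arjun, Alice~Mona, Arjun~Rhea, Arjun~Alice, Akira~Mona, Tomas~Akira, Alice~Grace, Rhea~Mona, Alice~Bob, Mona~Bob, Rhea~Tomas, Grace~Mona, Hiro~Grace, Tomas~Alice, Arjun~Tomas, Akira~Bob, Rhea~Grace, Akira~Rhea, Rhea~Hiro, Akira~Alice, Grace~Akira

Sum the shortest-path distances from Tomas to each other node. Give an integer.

12

Distances from Tomas: Akira:1, Alice:1, Arjun:1, Bob:2, Grace:2, Hiro:2, Mona:2, Rhea:1.
Sum = 1 + 1 + 1 + 2 + 2 + 2 + 2 + 1 = 12.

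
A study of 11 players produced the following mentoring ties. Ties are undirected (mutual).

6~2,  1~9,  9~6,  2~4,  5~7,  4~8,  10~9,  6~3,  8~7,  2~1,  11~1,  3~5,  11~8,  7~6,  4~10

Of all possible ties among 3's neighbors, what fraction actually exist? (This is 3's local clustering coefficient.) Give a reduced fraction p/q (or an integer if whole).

0

3's neighbors: 5 and 6 (k = 2).
Possible neighbor pairs: C(2,2) = 1. Edges among them: none → e = 0.
Clustering(3) = 0/1.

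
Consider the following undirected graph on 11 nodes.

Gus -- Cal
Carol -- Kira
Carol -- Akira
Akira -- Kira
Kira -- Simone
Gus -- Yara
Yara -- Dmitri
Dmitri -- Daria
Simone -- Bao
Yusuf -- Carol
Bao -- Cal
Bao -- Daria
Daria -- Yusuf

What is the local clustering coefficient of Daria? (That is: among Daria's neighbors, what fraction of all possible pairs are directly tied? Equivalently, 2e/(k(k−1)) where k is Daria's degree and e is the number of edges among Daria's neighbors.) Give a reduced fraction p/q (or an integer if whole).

0

Daria's neighbors: Bao, Dmitri, and Yusuf (k = 3).
Possible neighbor pairs: C(3,2) = 3. Edges among them: none → e = 0.
Clustering(Daria) = 0/3 = 0.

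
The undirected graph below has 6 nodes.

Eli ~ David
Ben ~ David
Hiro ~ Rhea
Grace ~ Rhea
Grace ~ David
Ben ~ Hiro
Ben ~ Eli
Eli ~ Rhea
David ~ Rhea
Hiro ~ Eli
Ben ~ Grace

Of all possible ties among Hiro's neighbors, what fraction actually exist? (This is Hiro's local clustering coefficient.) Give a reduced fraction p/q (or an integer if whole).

2/3

Hiro's neighbors: Ben, Eli, and Rhea (k = 3).
Possible neighbor pairs: C(3,2) = 3. Edges among them: Ben–Eli, Eli–Rhea → e = 2.
Clustering(Hiro) = 2/3.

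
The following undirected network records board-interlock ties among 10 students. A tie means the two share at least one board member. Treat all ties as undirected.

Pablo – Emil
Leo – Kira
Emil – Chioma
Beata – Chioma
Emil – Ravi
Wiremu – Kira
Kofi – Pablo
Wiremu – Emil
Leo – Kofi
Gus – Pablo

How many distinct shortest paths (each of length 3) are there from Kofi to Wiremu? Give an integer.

The shortest distance is 3. The length-3 paths are: Kofi–Leo–Kira–Wiremu; Kofi–Pablo–Emil–Wiremu.
That gives 2 distinct shortest paths.

2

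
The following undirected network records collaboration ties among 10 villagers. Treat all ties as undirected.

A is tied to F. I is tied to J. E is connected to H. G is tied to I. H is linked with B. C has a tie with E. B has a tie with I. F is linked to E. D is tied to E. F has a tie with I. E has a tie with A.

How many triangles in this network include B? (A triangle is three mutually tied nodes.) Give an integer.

0

B's neighbors are H and I, but none of them are tied to each other, so no triangle contains B.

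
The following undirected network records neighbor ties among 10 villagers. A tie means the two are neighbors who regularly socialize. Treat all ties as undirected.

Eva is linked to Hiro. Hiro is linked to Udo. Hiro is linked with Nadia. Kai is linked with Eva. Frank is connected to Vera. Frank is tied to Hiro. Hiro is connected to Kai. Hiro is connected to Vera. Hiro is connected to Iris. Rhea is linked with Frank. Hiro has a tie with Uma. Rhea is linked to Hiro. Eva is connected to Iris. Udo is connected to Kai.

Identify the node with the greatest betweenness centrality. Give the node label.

Hiro

Unnormalized betweenness of each node: Eva:1/2, Frank:1/2, Hiro:59/2, Iris:0, Kai:1/2, Nadia:0, Rhea:0, Udo:0, Uma:0, Vera:0.
Hiro has the largest value, 59/2, making it the main broker — the node through which the most shortest paths run.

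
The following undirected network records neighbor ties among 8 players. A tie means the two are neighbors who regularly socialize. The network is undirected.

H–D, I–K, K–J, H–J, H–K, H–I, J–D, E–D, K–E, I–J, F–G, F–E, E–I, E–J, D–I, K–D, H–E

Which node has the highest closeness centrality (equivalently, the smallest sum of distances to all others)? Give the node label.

E

Farness (sum of distances to all others) for each node — D:10, E:8, F:12, G:18, H:10, I:10, J:10, K:10.
The smallest farness is 8, for E, so E has the highest closeness.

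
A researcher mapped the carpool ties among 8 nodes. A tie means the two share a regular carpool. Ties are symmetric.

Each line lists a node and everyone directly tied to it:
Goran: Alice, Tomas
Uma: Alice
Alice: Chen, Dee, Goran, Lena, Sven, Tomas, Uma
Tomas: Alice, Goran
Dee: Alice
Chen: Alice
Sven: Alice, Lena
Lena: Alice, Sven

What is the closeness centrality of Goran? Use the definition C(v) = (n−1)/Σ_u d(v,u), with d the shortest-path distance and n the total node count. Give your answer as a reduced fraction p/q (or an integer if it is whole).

Distances from Goran: Alice:1, Chen:2, Dee:2, Lena:2, Sven:2, Tomas:1, Uma:2. Sum = 12.
n = 8, so closeness = 7/12.

7/12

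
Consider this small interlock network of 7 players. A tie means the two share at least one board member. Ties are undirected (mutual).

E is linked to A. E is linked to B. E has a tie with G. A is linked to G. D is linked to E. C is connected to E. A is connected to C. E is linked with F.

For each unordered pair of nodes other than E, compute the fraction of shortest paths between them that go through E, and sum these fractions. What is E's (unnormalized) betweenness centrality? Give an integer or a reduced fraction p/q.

25/2

Pairs whose geodesics pass through E — A–D: 1; A–F: 1; A–B: 1; G–C: 1/2; G–D: 1; G–F: 1; G–B: 1; C–D: 1; C–F: 1; C–B: 1; D–F: 1; D–B: 1; F–B: 1.
All other pairs contribute 0.
Summing the contributions gives betweenness(E) = 25/2.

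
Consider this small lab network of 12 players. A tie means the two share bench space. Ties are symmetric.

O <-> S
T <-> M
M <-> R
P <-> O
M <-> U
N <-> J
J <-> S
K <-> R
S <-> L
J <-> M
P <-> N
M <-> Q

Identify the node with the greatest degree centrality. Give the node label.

Degrees — J:3, K:1, L:1, M:5, N:2, O:2, P:2, Q:1, R:2, S:3, T:1, U:1.
The maximum is 5, attained only by M.

M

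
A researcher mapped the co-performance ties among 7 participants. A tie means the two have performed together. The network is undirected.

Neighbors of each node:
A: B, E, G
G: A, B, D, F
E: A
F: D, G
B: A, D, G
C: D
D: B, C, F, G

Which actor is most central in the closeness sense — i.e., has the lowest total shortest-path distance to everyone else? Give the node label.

Farness (sum of distances to all others) for each node — A:10, B:9, C:14, D:9, E:15, F:11, G:8.
The smallest farness is 8, for G, so G has the highest closeness.

G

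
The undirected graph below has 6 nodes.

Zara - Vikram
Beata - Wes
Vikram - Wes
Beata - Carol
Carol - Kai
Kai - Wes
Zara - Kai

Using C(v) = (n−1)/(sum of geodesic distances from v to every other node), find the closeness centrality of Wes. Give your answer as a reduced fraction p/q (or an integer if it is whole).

5/7

Distances from Wes: Beata:1, Carol:2, Kai:1, Vikram:1, Zara:2. Sum = 7.
n = 6, so closeness = 5/7.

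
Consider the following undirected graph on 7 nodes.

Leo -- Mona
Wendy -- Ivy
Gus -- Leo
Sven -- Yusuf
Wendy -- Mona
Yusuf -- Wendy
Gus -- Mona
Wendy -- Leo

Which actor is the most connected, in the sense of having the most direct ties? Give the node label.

Wendy

Degrees — Gus:2, Ivy:1, Leo:3, Mona:3, Sven:1, Wendy:4, Yusuf:2.
The maximum is 4, attained only by Wendy.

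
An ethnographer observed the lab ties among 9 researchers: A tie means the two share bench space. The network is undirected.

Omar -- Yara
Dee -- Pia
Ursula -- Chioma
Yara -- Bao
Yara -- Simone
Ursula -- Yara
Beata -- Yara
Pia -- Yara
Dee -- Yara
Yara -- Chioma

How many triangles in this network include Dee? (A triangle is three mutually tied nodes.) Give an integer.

Dee's neighbors: Pia and Yara.
Neighbor pairs that are themselves tied: Dee–Pia–Yara. Each forms one triangle with Dee, for 1 in total.

1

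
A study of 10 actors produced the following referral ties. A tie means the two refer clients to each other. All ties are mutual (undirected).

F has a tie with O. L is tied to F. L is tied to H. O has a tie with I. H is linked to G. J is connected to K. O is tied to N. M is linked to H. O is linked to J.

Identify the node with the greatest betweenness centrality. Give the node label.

Unnormalized betweenness of each node: F:20, G:0, H:15, I:0, J:8, K:0, L:18, M:0, N:0, O:25.
O has the largest value, 25, making it the main broker — the node through which the most shortest paths run.

O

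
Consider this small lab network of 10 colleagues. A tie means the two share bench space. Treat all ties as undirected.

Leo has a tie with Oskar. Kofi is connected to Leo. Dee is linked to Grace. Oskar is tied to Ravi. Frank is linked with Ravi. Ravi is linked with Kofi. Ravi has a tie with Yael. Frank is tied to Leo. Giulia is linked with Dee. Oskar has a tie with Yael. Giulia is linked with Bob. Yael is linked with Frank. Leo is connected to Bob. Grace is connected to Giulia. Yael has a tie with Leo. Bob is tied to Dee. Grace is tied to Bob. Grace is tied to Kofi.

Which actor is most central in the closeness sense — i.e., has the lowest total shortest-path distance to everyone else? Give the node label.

Leo

Farness (sum of distances to all others) for each node — Bob:15, Dee:19, Frank:18, Giulia:19, Grace:17, Kofi:15, Leo:13, Oskar:18, Ravi:17, Yael:17.
The smallest farness is 13, for Leo, so Leo has the highest closeness.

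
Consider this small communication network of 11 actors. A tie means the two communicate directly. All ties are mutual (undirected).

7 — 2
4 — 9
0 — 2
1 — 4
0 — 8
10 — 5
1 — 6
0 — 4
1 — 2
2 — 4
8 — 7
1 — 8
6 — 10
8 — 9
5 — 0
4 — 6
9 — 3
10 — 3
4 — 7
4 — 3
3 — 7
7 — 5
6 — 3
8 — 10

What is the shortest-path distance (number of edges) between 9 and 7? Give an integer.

One shortest route is 9 – 4 – 7, which uses 2 edges, and 9 and 7 are not directly tied, so nothing shorter exists. So d(9,7) = 2.

2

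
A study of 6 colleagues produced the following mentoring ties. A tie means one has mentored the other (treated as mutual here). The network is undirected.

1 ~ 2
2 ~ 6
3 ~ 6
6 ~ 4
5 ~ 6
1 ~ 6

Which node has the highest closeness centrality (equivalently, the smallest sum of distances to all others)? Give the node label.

6

Farness (sum of distances to all others) for each node — 1:8, 2:8, 3:9, 4:9, 5:9, 6:5.
The smallest farness is 5, for 6, so 6 has the highest closeness.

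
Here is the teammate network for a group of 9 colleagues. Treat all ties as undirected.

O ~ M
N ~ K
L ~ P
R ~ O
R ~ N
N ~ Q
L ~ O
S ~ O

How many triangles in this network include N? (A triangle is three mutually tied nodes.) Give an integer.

N's neighbors are K, Q, and R, but none of them are tied to each other, so no triangle contains N.

0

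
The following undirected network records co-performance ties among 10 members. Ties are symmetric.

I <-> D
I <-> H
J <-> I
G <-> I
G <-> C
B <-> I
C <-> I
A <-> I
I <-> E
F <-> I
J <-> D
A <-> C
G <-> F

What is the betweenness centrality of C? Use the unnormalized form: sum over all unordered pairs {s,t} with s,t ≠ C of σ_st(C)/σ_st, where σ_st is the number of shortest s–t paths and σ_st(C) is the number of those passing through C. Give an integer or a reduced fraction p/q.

1/2

Pairs whose geodesics pass through C — A–G: 1/2.
All other pairs contribute 0.
Summing the contributions gives betweenness(C) = 1/2.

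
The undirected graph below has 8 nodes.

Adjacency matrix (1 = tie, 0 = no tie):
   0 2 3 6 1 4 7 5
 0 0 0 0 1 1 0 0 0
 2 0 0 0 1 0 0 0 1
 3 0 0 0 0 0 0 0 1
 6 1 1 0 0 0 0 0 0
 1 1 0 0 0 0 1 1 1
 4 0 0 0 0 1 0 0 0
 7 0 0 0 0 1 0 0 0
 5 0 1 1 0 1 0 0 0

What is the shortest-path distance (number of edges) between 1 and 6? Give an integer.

2

One shortest route is 1 – 0 – 6, which uses 2 edges, and 1 and 6 are not directly tied, so nothing shorter exists. So d(1,6) = 2.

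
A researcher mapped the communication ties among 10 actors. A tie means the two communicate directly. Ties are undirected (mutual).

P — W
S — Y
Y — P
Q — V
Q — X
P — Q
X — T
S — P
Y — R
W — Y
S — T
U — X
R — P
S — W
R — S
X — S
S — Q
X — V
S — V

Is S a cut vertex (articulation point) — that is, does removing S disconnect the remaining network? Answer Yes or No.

Even without S, every remaining node can still reach every other (the residual graph is connected), so S is not a cut vertex.

No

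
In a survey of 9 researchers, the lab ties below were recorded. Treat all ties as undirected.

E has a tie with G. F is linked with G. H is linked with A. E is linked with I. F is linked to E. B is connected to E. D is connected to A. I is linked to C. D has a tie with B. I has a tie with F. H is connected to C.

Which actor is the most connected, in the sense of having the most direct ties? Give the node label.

Degrees — A:2, B:2, C:2, D:2, E:4, F:3, G:2, H:2, I:3.
The maximum is 4, attained only by E.

E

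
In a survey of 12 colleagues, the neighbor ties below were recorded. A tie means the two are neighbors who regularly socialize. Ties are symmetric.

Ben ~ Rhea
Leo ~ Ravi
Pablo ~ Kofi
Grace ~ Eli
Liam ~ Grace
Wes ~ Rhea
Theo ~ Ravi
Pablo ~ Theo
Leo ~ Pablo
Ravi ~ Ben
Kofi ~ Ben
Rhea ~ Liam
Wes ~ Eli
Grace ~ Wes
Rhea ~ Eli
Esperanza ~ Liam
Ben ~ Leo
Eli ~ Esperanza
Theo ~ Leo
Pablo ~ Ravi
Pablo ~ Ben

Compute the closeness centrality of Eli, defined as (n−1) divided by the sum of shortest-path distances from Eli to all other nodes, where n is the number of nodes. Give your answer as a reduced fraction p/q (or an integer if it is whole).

Distances from Eli: Ben:2, Esperanza:1, Grace:1, Kofi:3, Leo:3, Liam:2, Pablo:3, Ravi:3, Rhea:1, Theo:4, Wes:1. Sum = 24.
n = 12, so closeness = 11/24.

11/24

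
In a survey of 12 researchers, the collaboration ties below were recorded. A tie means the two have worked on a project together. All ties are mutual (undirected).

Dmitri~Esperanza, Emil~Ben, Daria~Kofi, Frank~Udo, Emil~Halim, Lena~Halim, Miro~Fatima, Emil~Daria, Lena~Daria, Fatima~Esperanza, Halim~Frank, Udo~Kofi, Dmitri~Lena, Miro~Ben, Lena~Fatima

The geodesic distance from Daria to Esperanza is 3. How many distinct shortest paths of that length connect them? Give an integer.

2

The shortest distance is 3. The length-3 paths are: Daria–Lena–Fatima–Esperanza; Daria–Lena–Dmitri–Esperanza.
That gives 2 distinct shortest paths.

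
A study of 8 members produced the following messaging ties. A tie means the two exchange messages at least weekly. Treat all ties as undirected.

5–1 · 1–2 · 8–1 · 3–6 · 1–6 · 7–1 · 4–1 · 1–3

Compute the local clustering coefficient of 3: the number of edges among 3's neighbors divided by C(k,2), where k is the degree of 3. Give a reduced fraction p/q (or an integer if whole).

1

3's neighbors: 1 and 6 (k = 2).
Possible neighbor pairs: C(2,2) = 1. Edges among them: 1–6 → e = 1.
Clustering(3) = 1/1.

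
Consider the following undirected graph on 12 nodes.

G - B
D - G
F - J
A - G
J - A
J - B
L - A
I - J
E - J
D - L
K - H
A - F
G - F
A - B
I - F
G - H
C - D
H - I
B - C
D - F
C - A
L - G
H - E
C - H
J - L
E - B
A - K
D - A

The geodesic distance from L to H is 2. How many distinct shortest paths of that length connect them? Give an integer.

The shortest distance is 2, and the only length-2 path is L–G–H. So there is exactly 1 shortest path.

1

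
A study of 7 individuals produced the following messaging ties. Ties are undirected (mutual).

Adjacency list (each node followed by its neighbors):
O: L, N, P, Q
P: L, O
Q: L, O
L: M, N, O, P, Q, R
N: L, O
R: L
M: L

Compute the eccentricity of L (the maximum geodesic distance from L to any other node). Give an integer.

1

Distances from L: M:1, N:1, O:1, P:1, Q:1, R:1.
The largest is 1 (to P, M, Q, N, R, and O), so the eccentricity of L is 1.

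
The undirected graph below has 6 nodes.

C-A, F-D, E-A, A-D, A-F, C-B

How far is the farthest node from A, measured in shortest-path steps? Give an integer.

Distances from A: B:2, C:1, D:1, E:1, F:1.
The largest is 2 (to B), so the eccentricity of A is 2.

2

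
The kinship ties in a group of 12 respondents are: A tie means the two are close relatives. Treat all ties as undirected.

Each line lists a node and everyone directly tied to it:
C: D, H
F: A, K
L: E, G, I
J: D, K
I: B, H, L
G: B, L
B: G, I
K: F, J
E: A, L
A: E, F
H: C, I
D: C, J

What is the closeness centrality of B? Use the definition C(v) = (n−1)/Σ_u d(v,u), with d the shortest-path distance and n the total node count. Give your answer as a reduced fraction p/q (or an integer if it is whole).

11/36

Distances from B: A:4, C:3, D:4, E:3, F:5, G:1, H:2, I:1, J:5, K:6, L:2. Sum = 36.
n = 12, so closeness = 11/36.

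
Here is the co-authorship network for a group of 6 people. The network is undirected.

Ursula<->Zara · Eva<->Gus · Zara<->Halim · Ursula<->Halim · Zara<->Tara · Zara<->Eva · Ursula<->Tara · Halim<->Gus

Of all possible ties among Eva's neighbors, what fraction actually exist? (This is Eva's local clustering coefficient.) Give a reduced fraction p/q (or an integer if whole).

Eva's neighbors: Gus and Zara (k = 2).
Possible neighbor pairs: C(2,2) = 1. Edges among them: none → e = 0.
Clustering(Eva) = 0/1.

0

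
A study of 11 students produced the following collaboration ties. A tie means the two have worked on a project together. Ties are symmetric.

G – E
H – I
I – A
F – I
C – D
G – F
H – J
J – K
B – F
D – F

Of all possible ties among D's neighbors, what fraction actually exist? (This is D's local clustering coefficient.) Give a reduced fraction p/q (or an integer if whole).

0

D's neighbors: C and F (k = 2).
Possible neighbor pairs: C(2,2) = 1. Edges among them: none → e = 0.
Clustering(D) = 0/1.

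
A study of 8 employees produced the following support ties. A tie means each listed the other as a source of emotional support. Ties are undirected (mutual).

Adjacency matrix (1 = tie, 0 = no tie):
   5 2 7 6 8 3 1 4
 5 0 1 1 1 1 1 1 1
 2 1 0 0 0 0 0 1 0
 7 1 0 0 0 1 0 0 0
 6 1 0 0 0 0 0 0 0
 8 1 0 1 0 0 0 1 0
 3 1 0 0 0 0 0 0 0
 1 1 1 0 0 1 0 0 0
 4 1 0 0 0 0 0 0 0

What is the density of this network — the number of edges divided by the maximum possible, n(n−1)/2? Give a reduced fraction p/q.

There are 10 edges and 8 nodes, so the maximum possible is C(8,2) = 28.
Density = 10/28 = 5/14.

5/14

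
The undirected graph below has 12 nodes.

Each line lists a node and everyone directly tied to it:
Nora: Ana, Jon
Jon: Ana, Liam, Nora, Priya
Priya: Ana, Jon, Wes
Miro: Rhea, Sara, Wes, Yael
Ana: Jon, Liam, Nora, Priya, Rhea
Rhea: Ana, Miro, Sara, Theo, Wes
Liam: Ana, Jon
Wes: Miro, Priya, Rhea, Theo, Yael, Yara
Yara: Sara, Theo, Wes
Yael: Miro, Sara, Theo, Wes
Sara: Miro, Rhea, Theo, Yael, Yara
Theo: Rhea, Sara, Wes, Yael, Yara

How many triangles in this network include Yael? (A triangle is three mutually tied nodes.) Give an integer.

4

Yael's neighbors: Miro, Sara, Theo, and Wes.
Neighbor pairs that are themselves tied: Yael–Miro–Sara; Yael–Miro–Wes; Yael–Sara–Theo; Yael–Theo–Wes. Each forms one triangle with Yael, for 4 in total.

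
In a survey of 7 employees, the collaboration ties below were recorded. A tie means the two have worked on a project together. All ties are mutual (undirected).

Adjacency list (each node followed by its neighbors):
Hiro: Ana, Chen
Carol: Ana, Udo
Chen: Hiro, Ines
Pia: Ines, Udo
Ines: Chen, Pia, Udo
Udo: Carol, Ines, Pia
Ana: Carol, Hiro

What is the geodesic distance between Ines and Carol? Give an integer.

One shortest route is Ines – Udo – Carol, which uses 2 edges, and Ines and Carol are not directly tied, so nothing shorter exists. So d(Ines,Carol) = 2.

2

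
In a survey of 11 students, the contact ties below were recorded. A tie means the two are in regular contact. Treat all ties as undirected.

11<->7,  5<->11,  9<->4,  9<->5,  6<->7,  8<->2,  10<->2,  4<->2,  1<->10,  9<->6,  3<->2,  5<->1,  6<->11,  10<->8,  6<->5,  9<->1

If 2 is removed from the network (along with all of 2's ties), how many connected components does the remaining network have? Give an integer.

Without 2, the remaining ties split the others into: {1, 4, 5, 6, 7, 8, 9, 10, 11}; {3}.
That's 2 separate components.

2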